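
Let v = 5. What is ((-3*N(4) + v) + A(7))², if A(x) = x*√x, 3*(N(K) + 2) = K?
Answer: 392 + 98*√7 ≈ 651.28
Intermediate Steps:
N(K) = -2 + K/3
A(x) = x^(3/2)
((-3*N(4) + v) + A(7))² = ((-3*(-2 + (⅓)*4) + 5) + 7^(3/2))² = ((-3*(-2 + 4/3) + 5) + 7*√7)² = ((-3*(-⅔) + 5) + 7*√7)² = ((2 + 5) + 7*√7)² = (7 + 7*√7)²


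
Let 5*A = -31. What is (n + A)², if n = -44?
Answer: 63001/25 ≈ 2520.0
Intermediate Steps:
A = -31/5 (A = (⅕)*(-31) = -31/5 ≈ -6.2000)
(n + A)² = (-44 - 31/5)² = (-251/5)² = 63001/25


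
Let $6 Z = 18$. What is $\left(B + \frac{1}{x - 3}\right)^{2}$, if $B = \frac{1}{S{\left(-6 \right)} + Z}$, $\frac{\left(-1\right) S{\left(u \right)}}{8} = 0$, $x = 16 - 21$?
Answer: $\frac{25}{576} \approx 0.043403$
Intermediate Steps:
$x = -5$ ($x = 16 - 21 = -5$)
$Z = 3$ ($Z = \frac{1}{6} \cdot 18 = 3$)
$S{\left(u \right)} = 0$ ($S{\left(u \right)} = \left(-8\right) 0 = 0$)
$B = \frac{1}{3}$ ($B = \frac{1}{0 + 3} = \frac{1}{3} \approx 0.33333$)
$\left(B + \frac{1}{x - 3}\right)^{2} = \left(\frac{1}{3} + \frac{1}{-5 - 3}\right)^{2} = \left(\frac{1}{3} + \frac{1}{-8}\right)^{2} = \left(\frac{1}{3} - \frac{1}{8}\right)^{2} = \left(\frac{5}{24}\right)^{2} = \frac{25}{576}$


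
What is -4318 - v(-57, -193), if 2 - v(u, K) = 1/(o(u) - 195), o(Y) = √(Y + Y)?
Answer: -54920225/12713 - I*√114/38139 ≈ -4320.0 - 0.00027995*I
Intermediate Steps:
o(Y) = √2*√Y (o(Y) = √(2*Y) = √2*√Y)
v(u, K) = 2 - 1/(-195 + √2*√u) (v(u, K) = 2 - 1/(√2*√u - 195) = 2 - 1/(-195 + √2*√u))
-4318 - v(-57, -193) = -4318 - (-391 + 2*√2*√(-57))/(-195 + √2*√(-57)) = -4318 - (-391 + 2*√2*(I*√57))/(-195 + √2*(I*√57)) = -4318 - (-391 + 2*I*√114)/(-195 + I*√114)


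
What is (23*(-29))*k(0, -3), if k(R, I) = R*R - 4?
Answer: 2668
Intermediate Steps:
k(R, I) = -4 + R² (k(R, I) = R² - 4 = -4 + R²)
(23*(-29))*k(0, -3) = (23*(-29))*(-4 + 0²) = -667*(-4 + 0) = -667*(-4) = 2668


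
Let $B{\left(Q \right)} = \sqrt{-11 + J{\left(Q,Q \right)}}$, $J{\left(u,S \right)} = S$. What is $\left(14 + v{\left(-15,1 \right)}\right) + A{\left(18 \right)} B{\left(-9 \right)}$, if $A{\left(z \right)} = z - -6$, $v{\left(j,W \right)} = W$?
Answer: $15 + 48 i \sqrt{5} \approx 15.0 + 107.33 i$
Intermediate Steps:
$A{\left(z \right)} = 6 + z$ ($A{\left(z \right)} = z + 6 = 6 + z$)
$B{\left(Q \right)} = \sqrt{-11 + Q}$
$\left(14 + v{\left(-15,1 \right)}\right) + A{\left(18 \right)} B{\left(-9 \right)} = \left(14 + 1\right) + \left(6 + 18\right) \sqrt{-11 - 9} = 15 + 24 \sqrt{-20} = 15 + 24 \cdot 2 i \sqrt{5} = 15 + 48 i \sqrt{5}$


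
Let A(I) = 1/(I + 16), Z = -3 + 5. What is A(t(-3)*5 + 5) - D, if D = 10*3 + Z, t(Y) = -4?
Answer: -31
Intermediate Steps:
Z = 2
A(I) = 1/(16 + I)
D = 32 (D = 10*3 + 2 = 30 + 2 = 32)
A(t(-3)*5 + 5) - D = 1/(16 + (-4*5 + 5)) - 1*32 = 1/(16 + (-20 + 5)) - 32 = 1/(16 - 15) - 32 = 1/1 - 32 = 1 - 32 = -31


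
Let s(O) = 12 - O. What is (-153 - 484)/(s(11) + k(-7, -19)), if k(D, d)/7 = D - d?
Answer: -637/85 ≈ -7.4941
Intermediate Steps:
k(D, d) = -7*d + 7*D (k(D, d) = 7*(D - d) = -7*d + 7*D)
(-153 - 484)/(s(11) + k(-7, -19)) = (-153 - 484)/((12 - 1*11) + (-7*(-19) + 7*(-7))) = -637/((12 - 11) + (133 - 49)) = -637/(1 + 84) = -637/85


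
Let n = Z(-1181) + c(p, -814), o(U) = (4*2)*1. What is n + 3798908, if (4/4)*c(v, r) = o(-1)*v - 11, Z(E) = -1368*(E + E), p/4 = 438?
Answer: 7044129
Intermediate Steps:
o(U) = 8 (o(U) = 8*1 = 8)
p = 1752 (p = 4*438 = 1752)
Z(E) = -2736*E
c(v, r) = -11 + 8*v (c(v, r) = 8*v - 11 = -11 + 8*v)
n = 3245221 (n = -2736*(-1181) + (-11 + 8*1752) = 3231216 + (-11 + 14016) = 3231216 + 14005 = 3245221)
n + 3798908 = 3245221 + 3798908 = 7044129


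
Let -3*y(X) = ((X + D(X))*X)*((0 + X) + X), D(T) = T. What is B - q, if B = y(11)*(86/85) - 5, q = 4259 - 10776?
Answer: 1202696/255 ≈ 4716.5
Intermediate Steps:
y(X) = -4*X³/3 (y(X) = -(X + X)*X*((0 + X) + X)/3 = -(2*X)*X*(X + X)/3 = -2*X²*2*X/3 = -4*X³/3)
q = -6517
B = -459139/255 (B = (-4/3*11³)*(86/85) - 5 = (-4/3*1331)*(86*(1/85)) - 5 = -5324/3*86/85 - 5 = -457864/255 - 5 = -459139/255 ≈ -1800.5)
B - q = -459139/255 - 1*(-6517) = -459139/255 + 6517 = 1202696/255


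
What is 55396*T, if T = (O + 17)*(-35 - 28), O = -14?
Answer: -10469844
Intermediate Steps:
T = -189 (T = (-14 + 17)*(-35 - 28) = 3*(-63) = -189)
55396*T = 55396*(-189) = -10469844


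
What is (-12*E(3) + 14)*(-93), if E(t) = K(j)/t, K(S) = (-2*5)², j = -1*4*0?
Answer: 35898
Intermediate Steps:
j = 0 (j = -4*0 = 0)
K(S) = 100 (K(S) = (-10)² = 100)
E(t) = 100/t
(-12*E(3) + 14)*(-93) = (-1200/3 + 14)*(-93) = (-12*100/3 + 14)*(-93) = (-400 + 14)*(-93) = -386*(-93) = 35898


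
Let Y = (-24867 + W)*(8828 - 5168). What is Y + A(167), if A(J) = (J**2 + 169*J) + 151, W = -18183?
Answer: -157506737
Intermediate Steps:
A(J) = 151 + J**2 + 169*J
Y = -157563000 (Y = (-24867 - 18183)*(8828 - 5168) = -43050*3660 = -157563000)
Y + A(167) = -157563000 + (151 + 167**2 + 169*167) = -157563000 + (151 + 27889 + 28223) = -157563000 + 56263 = -157506737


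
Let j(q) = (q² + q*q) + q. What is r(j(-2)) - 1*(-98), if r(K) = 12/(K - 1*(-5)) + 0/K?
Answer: 1090/11 ≈ 99.091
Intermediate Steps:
j(q) = q + 2*q² (j(q) = (q² + q²) + q = 2*q² + q = q + 2*q²)
r(K) = 12/(5 + K) (r(K) = 12/(K + 5) + 0 = 12/(5 + K) + 0 = 12/(5 + K))
r(j(-2)) - 1*(-98) = 12/(5 - 2*(1 + 2*(-2))) - 1*(-98) = 12/(5 - 2*(1 - 4)) + 98 = 12/(5 - 2*(-3)) + 98 = 12/(5 + 6) + 98 = 12/11 + 98 = 1090/11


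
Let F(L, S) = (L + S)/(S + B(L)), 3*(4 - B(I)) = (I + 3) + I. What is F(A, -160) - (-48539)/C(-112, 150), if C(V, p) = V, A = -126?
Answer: -3511315/8176 ≈ -429.47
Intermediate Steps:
B(I) = 3 - 2*I/3 (B(I) = 4 - ((I + 3) + I)/3 = 4 - ((3 + I) + I)/3 = 4 - (3 + 2*I)/3 = 4 + (-1 - 2*I/3) = 3 - 2*I/3)
F(L, S) = (L + S)/(3 + S - 2*L/3) (F(L, S) = (L + S)/(S + (3 - 2*L/3)) = (L + S)/(3 + S - 2*L/3))
F(A, -160) - (-48539)/C(-112, 150) = 3*(-126 - 160)/(9 - 2*(-126) + 3*(-160)) - (-48539)/(-112) = 3*(-286)/(9 + 252 - 480) - (-48539)*(-1)/112 = 3*(-286)/(-219) - 1*48539/112 = 3*(-1/219)*(-286) - 48539/112 = 286/73 - 48539/112 = -3511315/8176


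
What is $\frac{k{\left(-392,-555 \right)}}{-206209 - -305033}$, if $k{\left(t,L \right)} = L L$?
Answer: $\frac{308025}{98824} \approx 3.1169$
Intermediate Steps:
$k{\left(t,L \right)} = L^{2}$
$\frac{k{\left(-392,-555 \right)}}{-206209 - -305033} = \frac{\left(-555\right)^{2}}{-206209 - -305033} = \frac{308025}{-206209 + 305033} = \frac{308025}{98824}$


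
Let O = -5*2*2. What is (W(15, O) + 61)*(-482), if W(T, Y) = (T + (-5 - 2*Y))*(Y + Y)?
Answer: 934598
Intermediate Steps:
O = -20 (O = -10*2 = -20)
W(T, Y) = 2*Y*(-5 + T - 2*Y) (W(T, Y) = (-5 + T - 2*Y)*(2*Y) = 2*Y*(-5 + T - 2*Y))
(W(15, O) + 61)*(-482) = (2*(-20)*(-5 + 15 - 2*(-20)) + 61)*(-482) = (2*(-20)*(-5 + 15 + 40) + 61)*(-482) = (2*(-20)*50 + 61)*(-482) = (-2000 + 61)*(-482) = -1939*(-482) = 934598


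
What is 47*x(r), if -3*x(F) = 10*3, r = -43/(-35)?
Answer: -470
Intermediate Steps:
r = 43/35 (r = -43*(-1/35) = 43/35 ≈ 1.2286)
x(F) = -10 (x(F) = -10*3/3 = -1/3*30 = -10)
47*x(r) = 47*(-10) = -470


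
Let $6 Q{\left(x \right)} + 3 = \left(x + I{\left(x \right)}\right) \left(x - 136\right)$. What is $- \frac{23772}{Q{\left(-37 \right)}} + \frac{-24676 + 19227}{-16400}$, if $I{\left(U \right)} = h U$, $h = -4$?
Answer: $\frac{135767683}{17498800} \approx 7.7587$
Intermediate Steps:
$I{\left(U \right)} = - 4 U$
$Q{\left(x \right)} = - \frac{1}{2} - \frac{x \left(-136 + x\right)}{2}$ ($Q{\left(x \right)} = - \frac{1}{2} + \frac{\left(x - 4 x\right) \left(x - 136\right)}{6} = - \frac{1}{2} + \frac{- 3 x \left(-136 + x\right)}{6} = - \frac{1}{2} + \frac{\left(-3\right) x \left(-136 + x\right)}{6} = - \frac{1}{2} - \frac{x \left(-136 + x\right)}{2}$)
$- \frac{23772}{Q{\left(-37 \right)}} + \frac{-24676 + 19227}{-16400} = - \frac{23772}{- \frac{1}{2} + 68 \left(-37\right) - \frac{\left(-37\right)^{2}}{2}} + \frac{-24676 + 19227}{-16400} = - \frac{23772}{- \frac{1}{2} - 2516 - \frac{1369}{2}} - - \frac{5449}{16400} = - \frac{23772}{- \frac{1}{2} - 2516 - \frac{1369}{2}} + \frac{5449}{16400} = - \frac{23772}{-3201} + \frac{5449}{16400} = \left(-23772\right) \left(- \frac{1}{3201}\right) + \frac{5449}{16400} = \frac{7924}{1067} + \frac{5449}{16400} = \frac{135767683}{17498800}$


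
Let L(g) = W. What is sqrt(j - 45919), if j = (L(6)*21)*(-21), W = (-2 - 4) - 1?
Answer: 4*I*sqrt(2677) ≈ 206.96*I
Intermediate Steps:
W = -7 (W = -6 - 1 = -7)
L(g) = -7
j = 3087 (j = -7*21*(-21) = -147*(-21) = 3087)
sqrt(j - 45919) = sqrt(3087 - 45919) = sqrt(-42832) = 4*I*sqrt(2677)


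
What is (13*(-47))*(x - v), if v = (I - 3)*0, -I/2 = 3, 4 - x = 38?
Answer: 20774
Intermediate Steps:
x = -34 (x = 4 - 1*38 = 4 - 38 = -34)
I = -6 (I = -2*3 = -6)
v = 0 (v = (-6 - 3)*0 = -9*0 = 0)
(13*(-47))*(x - v) = (13*(-47))*(-34 - 1*0) = -611*(-34 + 0) = -611*(-34) = 20774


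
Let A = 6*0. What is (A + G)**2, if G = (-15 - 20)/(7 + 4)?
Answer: 1225/121 ≈ 10.124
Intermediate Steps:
A = 0
G = -35/11 ≈ -3.1818
(A + G)**2 = (0 - 35/11)**2 = (-35/11)**2 = 1225/121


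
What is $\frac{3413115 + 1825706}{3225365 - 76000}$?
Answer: $\frac{5238821}{3149365} \approx 1.6635$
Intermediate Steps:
$\frac{3413115 + 1825706}{3225365 - 76000} = \frac{5238821}{3149365}$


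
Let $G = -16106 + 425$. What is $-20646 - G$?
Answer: $-4965$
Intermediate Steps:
$G = -15681$
$-20646 - G = -20646 - -15681 = -20646 + 15681 = -4965$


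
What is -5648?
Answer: -5648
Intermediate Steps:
-5648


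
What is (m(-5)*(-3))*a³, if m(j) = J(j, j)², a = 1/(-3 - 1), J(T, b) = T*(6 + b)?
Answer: 75/64 ≈ 1.1719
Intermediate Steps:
a = -¼ (a = 1/(-4) = -¼ ≈ -0.25000)
m(j) = j²*(6 + j)² (m(j) = (j*(6 + j))² = j²*(6 + j)²)
(m(-5)*(-3))*a³ = (((-5)²*(6 - 5)²)*(-3))*(-¼)³ = ((25*1²)*(-3))*(-1/64) = ((25*1)*(-3))*(-1/64) = (25*(-3))*(-1/64) = -75*(-1/64) = 75/64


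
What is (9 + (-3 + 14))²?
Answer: 400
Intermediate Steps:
(9 + (-3 + 14))² = (9 + 11)² = 20² = 400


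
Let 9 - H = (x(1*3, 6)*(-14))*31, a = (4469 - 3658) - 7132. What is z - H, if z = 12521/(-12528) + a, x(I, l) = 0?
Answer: -79314761/12528 ≈ -6331.0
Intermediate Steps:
a = -6321 (a = 811 - 7132 = -6321)
z = -79202009/12528 (z = 12521/(-12528) - 6321 = 12521*(-1/12528) - 6321 = -12521/12528 - 6321 = -79202009/12528 ≈ -6322.0)
H = 9 (H = 9 - 0*(-14)*31 = 9 - 0*31 = 9 - 1*0 = 9 + 0 = 9)
z - H = -79202009/12528 - 1*9 = -79202009/12528 - 9 = -79314761/12528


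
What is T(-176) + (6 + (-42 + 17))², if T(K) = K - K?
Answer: 361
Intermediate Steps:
T(K) = 0
T(-176) + (6 + (-42 + 17))² = 0 + (6 + (-42 + 17))² = 0 + (6 - 25)² = 0 + (-19)² = 0 + 361 = 361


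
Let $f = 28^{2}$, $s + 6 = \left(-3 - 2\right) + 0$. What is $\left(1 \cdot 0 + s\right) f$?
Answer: $-8624$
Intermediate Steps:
$s = -11$ ($s = -6 + \left(\left(-3 - 2\right) + 0\right) = -6 + \left(-5 + 0\right) = -6 - 5 = -11$)
$f = 784$
$\left(1 \cdot 0 + s\right) f = \left(1 \cdot 0 - 11\right) 784 = \left(0 - 11\right) 784 = \left(-11\right) 784 = -8624$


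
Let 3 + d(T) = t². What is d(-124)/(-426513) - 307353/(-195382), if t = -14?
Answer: 131052341363/83332962966 ≈ 1.5726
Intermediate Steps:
d(T) = 193 (d(T) = -3 + (-14)² = -3 + 196 = 193)
d(-124)/(-426513) - 307353/(-195382) = 193/(-426513) - 307353/(-195382) = 193*(-1/426513) - 307353*(-1/195382) = -193/426513 + 307353/195382 = 131052341363/83332962966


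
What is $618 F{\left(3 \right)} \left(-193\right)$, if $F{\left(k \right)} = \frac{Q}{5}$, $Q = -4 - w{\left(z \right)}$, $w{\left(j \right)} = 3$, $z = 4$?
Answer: $\frac{834918}{5} \approx 1.6698 \cdot 10^{5}$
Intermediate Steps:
$Q = -7$ ($Q = -4 - 3 = -7$)
$F{\left(k \right)} = - \frac{7}{5}$
$618 F{\left(3 \right)} \left(-193\right) = 618 \left(- \frac{7}{5}\right) \left(-193\right) = \left(- \frac{4326}{5}\right) \left(-193\right) = \frac{834918}{5}$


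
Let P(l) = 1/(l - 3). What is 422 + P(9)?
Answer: 2533/6 ≈ 422.17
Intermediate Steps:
P(l) = 1/(-3 + l)
422 + P(9) = 422 + 1/(-3 + 9) = 422 + 1/6 = 422 + ⅙ = 2533/6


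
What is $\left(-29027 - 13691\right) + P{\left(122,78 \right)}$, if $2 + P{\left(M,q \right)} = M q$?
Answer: $-33204$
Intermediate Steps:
$P{\left(M,q \right)} = -2 + M q$
$\left(-29027 - 13691\right) + P{\left(122,78 \right)} = \left(-29027 - 13691\right) + \left(-2 + 122 \cdot 78\right) = -42718 + \left(-2 + 9516\right) = -42718 + 9514 = -33204$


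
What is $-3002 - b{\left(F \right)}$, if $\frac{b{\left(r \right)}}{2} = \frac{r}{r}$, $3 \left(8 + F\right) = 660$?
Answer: $-3004$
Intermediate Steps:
$F = 212$ ($F = -8 + \frac{1}{3} \cdot 660 = -8 + 220 = 212$)
$b{\left(r \right)} = 2$ ($b{\left(r \right)} = 2 \frac{r}{r} = 2 \cdot 1 = 2$)
$-3002 - b{\left(F \right)} = -3002 - 2 = -3004$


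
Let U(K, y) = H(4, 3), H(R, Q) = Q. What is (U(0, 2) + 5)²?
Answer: 64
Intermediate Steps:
U(K, y) = 3
(U(0, 2) + 5)² = (3 + 5)² = 8² = 64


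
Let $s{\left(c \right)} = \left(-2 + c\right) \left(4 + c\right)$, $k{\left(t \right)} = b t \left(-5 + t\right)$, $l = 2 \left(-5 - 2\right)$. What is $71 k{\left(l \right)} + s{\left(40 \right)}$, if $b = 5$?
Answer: $96102$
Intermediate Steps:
$l = -14$ ($l = 2 \left(-7\right) = -14$)
$k{\left(t \right)} = 5 t \left(-5 + t\right)$
$71 k{\left(l \right)} + s{\left(40 \right)} = 71 \cdot 5 \left(-14\right) \left(-5 - 14\right) + \left(-8 + 40^{2} + 2 \cdot 40\right) = 71 \cdot 5 \left(-14\right) \left(-19\right) + \left(-8 + 1600 + 80\right) = 71 \cdot 1330 + 1672 = 94430 + 1672 = 96102$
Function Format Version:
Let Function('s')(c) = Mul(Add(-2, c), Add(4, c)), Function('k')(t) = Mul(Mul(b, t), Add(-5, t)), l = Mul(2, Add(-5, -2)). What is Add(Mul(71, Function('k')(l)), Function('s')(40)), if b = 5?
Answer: 96102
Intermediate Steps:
l = -14 (l = Mul(2, -7) = -14)
Function('k')(t) = Mul(5, t, Add(-5, t)) (Function('k')(t) = Mul(Mul(5, t), Add(-5, t)) = Mul(5, t, Add(-5, t)))
Add(Mul(71, Function('k')(l)), Function('s')(40)) = Add(Mul(71, Mul(5, -14, Add(-5, -14))), Add(-8, Pow(40, 2), Mul(2, 40))) = Add(Mul(71, Mul(5, -14, -19)), Add(-8, 1600, 80)) = Add(Mul(71, 1330), 1672) = Add(94430, 1672) = 96102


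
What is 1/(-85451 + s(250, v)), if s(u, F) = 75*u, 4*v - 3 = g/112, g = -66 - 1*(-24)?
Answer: -1/66701 ≈ -1.4992e-5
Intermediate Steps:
g = -42 (g = -66 + 24 = -42)
v = 21/32 (v = ¾ + (-42/112)/4 = ¾ + (-42*1/112)/4 = ¾ + (¼)*(-3/8) = ¾ - 3/32 = 21/32 ≈ 0.65625)
1/(-85451 + s(250, v)) = 1/(-85451 + 75*250) = 1/(-85451 + 18750) = 1/(-66701) = -1/66701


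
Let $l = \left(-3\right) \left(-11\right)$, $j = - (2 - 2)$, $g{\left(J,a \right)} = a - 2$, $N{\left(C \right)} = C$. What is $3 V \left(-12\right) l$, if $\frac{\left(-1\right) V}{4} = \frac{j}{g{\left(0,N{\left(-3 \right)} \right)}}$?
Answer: $0$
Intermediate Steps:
$g{\left(J,a \right)} = -2 + a$ ($g{\left(J,a \right)} = a - 2 = -2 + a$)
$j = 0$ ($j = \left(-1\right) 0 = 0$)
$l = 33$
$V = 0$ ($V = - 4 \frac{0}{-2 - 3} = - 4 \frac{0}{-5} = - 4 \cdot 0 \left(- \frac{1}{5}\right) = \left(-4\right) 0 = 0$)
$3 V \left(-12\right) l = 3 \cdot 0 \left(-12\right) 33 = 3 \cdot 0 \cdot 33 = 0 \cdot 33 = 0$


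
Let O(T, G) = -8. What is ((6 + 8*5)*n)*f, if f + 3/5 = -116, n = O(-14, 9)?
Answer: 214544/5 ≈ 42909.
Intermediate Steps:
n = -8
f = -583/5 (f = -3/5 - 116 = -583/5 ≈ -116.60)
((6 + 8*5)*n)*f = ((6 + 8*5)*(-8))*(-583/5) = ((6 + 40)*(-8))*(-583/5) = (46*(-8))*(-583/5) = -368*(-583/5) = 214544/5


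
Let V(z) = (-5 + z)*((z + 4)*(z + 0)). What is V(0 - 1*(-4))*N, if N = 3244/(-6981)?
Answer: 103808/6981 ≈ 14.870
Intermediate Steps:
V(z) = z*(-5 + z)*(4 + z) (V(z) = (-5 + z)*((4 + z)*z) = (-5 + z)*(z*(4 + z)) = z*(-5 + z)*(4 + z))
N = -3244/6981 (N = 3244*(-1/6981) = -3244/6981 ≈ -0.46469)
V(0 - 1*(-4))*N = ((0 - 1*(-4))*(-20 + (0 - 1*(-4))² - (0 - 1*(-4))))*(-3244/6981) = ((0 + 4)*(-20 + (0 + 4)² - (0 + 4)))*(-3244/6981) = (4*(-20 + 4² - 1*4))*(-3244/6981) = (4*(-20 + 16 - 4))*(-3244/6981) = (4*(-8))*(-3244/6981) = -32*(-3244/6981) = 103808/6981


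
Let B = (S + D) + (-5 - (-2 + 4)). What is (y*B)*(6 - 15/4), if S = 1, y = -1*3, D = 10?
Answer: -27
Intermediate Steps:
y = -3
B = 4 (B = (1 + 10) + (-5 - (-2 + 4)) = 11 + (-5 - 1*2) = 11 + (-5 - 2) = 11 - 7 = 4)
(y*B)*(6 - 15/4) = (-3*4)*(6 - 15/4) = -12*(6 - 15/4) = -12*9/4 = -27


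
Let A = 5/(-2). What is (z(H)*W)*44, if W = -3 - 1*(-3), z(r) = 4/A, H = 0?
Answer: 0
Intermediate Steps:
A = -5/2 (A = 5*(-½) = -5/2 ≈ -2.5000)
z(r) = -8/5 (z(r) = 4/(-5/2) = 4*(-⅖) = -8/5)
W = 0 (W = -3 + 3 = 0)
(z(H)*W)*44 = -8/5*0*44 = 0*44 = 0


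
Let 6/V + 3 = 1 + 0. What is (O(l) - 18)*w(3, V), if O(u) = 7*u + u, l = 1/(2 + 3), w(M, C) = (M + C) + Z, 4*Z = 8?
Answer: -164/5 ≈ -32.800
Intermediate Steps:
Z = 2 (Z = (¼)*8 = 2)
V = -3 (V = 6/(-3 + (1 + 0)) = 6/(-3 + 1) = 6/(-2) = 6*(-½) = -3)
w(M, C) = 2 + C + M (w(M, C) = (M + C) + 2 = (C + M) + 2 = 2 + C + M)
l = ⅕ (l = 1/5 = ⅕ ≈ 0.20000)
O(u) = 8*u
(O(l) - 18)*w(3, V) = (8*(⅕) - 18)*(2 - 3 + 3) = (8/5 - 18)*2 = -82/5*2 = -164/5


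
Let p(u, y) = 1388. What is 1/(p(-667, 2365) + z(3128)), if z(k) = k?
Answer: 1/4516 ≈ 0.00022143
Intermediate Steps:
1/(p(-667, 2365) + z(3128)) = 1/(1388 + 3128) = 1/4516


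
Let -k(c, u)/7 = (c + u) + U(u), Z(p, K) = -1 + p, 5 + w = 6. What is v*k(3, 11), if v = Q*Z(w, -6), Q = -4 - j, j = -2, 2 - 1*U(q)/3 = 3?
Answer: 0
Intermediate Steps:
w = 1 (w = -5 + 6 = 1)
U(q) = -3 (U(q) = 6 - 3*3 = 6 - 9 = -3)
Q = -2 (Q = -4 - 1*(-2) = -4 + 2 = -2)
k(c, u) = 21 - 7*c - 7*u (k(c, u) = -7*((c + u) - 3) = -7*(-3 + c + u) = 21 - 7*c - 7*u)
v = 0 (v = -2*(-1 + 1) = -2*0 = 0)
v*k(3, 11) = 0*(21 - 7*3 - 7*11) = 0*(21 - 21 - 77) = 0*(-77) = 0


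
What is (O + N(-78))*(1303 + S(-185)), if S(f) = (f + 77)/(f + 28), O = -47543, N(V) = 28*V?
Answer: -10178072633/157 ≈ -6.4828e+7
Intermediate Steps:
S(f) = (77 + f)/(28 + f)
(O + N(-78))*(1303 + S(-185)) = (-47543 + 28*(-78))*(1303 + (77 - 185)/(28 - 185)) = (-47543 - 2184)*(1303 - 108/(-157)) = -49727*(1303 - 1/157*(-108)) = -49727*(1303 + 108/157) = -49727*204679/157 = -10178072633/157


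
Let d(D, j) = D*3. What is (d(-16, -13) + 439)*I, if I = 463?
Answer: 181033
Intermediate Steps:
d(D, j) = 3*D
(d(-16, -13) + 439)*I = (3*(-16) + 439)*463 = (-48 + 439)*463 = 391*463 = 181033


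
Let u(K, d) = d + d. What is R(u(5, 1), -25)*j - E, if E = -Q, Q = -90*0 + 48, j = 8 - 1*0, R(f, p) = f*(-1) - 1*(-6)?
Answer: 80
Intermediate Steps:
u(K, d) = 2*d
R(f, p) = 6 - f (R(f, p) = -f + 6 = 6 - f)
j = 8 (j = 8 + 0 = 8)
Q = 48 (Q = 0 + 48 = 48)
E = -48 (E = -1*48 = -48)
R(u(5, 1), -25)*j - E = (6 - 2)*8 - 1*(-48) = (6 - 1*2)*8 + 48 = (6 - 2)*8 + 48 = 4*8 + 48 = 32 + 48 = 80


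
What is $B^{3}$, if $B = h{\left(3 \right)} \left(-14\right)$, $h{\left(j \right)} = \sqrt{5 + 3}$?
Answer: $- 43904 \sqrt{2} \approx -62090.0$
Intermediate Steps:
$h{\left(j \right)} = 2 \sqrt{2}$ ($h{\left(j \right)} = \sqrt{8} = 2 \sqrt{2}$)
$B = - 28 \sqrt{2}$ ($B = 2 \sqrt{2} \left(-14\right) = - 28 \sqrt{2} \approx -39.598$)
$B^{3} = \left(- 28 \sqrt{2}\right)^{3} = - 43904 \sqrt{2}$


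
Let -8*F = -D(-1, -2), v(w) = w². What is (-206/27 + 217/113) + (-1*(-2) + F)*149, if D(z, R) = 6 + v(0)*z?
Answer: 4930913/12204 ≈ 404.04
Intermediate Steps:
D(z, R) = 6 (D(z, R) = 6 + 0²*z = 6 + 0*z = 6 + 0 = 6)
F = ¾ (F = -(-1)*6/8 = -⅛*(-6) = ¾ ≈ 0.75000)
(-206/27 + 217/113) + (-1*(-2) + F)*149 = (-206/27 + 217/113) + (-1*(-2) + ¾)*149 = (-206*1/27 + 217*(1/113)) + (2 + ¾)*149 = (-206/27 + 217/113) + (11/4)*149 = -17419/3051 + 1639/4 = 4930913/12204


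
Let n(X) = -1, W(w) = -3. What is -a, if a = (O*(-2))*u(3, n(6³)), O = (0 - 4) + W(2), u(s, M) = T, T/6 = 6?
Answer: -504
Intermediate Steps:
T = 36 (T = 6*6 = 36)
u(s, M) = 36
O = -7 (O = (0 - 4) - 3 = -4 - 3 = -7)
a = 504 (a = -7*(-2)*36 = 14*36 = 504)
-a = -1*504 = -504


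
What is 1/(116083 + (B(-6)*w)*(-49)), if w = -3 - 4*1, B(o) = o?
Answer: 1/114025 ≈ 8.7700e-6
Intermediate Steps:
w = -7 (w = -3 - 4 = -7)
1/(116083 + (B(-6)*w)*(-49)) = 1/(116083 - 6*(-7)*(-49)) = 1/(116083 + 42*(-49)) = 1/(116083 - 2058) = 1/114025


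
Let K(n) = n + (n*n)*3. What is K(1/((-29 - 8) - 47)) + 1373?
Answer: 1076423/784 ≈ 1373.0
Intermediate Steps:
K(n) = n + 3*n**2 (K(n) = n + n**2*3 = n + 3*n**2)
K(1/((-29 - 8) - 47)) + 1373 = (1 + 3/((-29 - 8) - 47))/((-29 - 8) - 47) + 1373 = (1 + 3/(-37 - 47))/(-37 - 47) + 1373 = (1 + 3/(-84))/(-84) + 1373 = -(1 + 3*(-1/84))/84 + 1373 = -(1 - 1/28)/84 + 1373 = -1/84*27/28 + 1373 = -9/784 + 1373 = 1076423/784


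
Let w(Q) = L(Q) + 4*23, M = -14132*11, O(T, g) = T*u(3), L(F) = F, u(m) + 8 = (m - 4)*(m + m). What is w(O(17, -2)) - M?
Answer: 155306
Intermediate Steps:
u(m) = -8 + 2*m*(-4 + m) (u(m) = -8 + (m - 4)*(m + m) = -8 + (-4 + m)*(2*m) = -8 + 2*m*(-4 + m))
O(T, g) = -14*T (O(T, g) = T*(-8 - 8*3 + 2*3²) = T*(-8 - 24 + 2*9) = T*(-8 - 24 + 18) = T*(-14) = -14*T)
M = -155452
w(Q) = 92 + Q (w(Q) = Q + 4*23 = Q + 92 = 92 + Q)
w(O(17, -2)) - M = (92 - 14*17) - 1*(-155452) = (92 - 238) + 155452 = -146 + 155452 = 155306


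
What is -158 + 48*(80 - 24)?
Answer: 2530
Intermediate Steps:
-158 + 48*(80 - 24) = -158 + 48*56 = -158 + 2688 = 2530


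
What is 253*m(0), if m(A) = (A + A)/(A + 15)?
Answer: 0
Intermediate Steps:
m(A) = 2*A/(15 + A) (m(A) = (2*A)/(15 + A) = 2*A/(15 + A))
253*m(0) = 253*(2*0/(15 + 0)) = 253*(2*0/15) = 253*(2*0*(1/15)) = 253*0 = 0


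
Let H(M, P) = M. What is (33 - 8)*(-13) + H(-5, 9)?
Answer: -330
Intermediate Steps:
(33 - 8)*(-13) + H(-5, 9) = (33 - 8)*(-13) - 5 = 25*(-13) - 5 = -325 - 5 = -330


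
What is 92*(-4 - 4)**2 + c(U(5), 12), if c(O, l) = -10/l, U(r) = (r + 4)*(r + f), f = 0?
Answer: 35323/6 ≈ 5887.2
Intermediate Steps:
U(r) = r*(4 + r) (U(r) = (r + 4)*(r + 0) = (4 + r)*r = r*(4 + r))
92*(-4 - 4)**2 + c(U(5), 12) = 92*(-4 - 4)**2 - 10/12 = 92*(-8)**2 - 10*1/12 = 92*64 - 5/6 = 5888 - 5/6 = 35323/6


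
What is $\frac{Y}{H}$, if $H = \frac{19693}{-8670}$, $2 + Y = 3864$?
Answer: $- \frac{33483540}{19693} \approx -1700.3$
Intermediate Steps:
$Y = 3862$ ($Y = -2 + 3864 = 3862$)
$H = - \frac{19693}{8670}$ ($H = 19693 \left(- \frac{1}{8670}\right) = - \frac{19693}{8670} \approx -2.2714$)
$\frac{Y}{H} = \frac{3862}{- \frac{19693}{8670}} = 3862 \left(- \frac{8670}{19693}\right) = - \frac{33483540}{19693}$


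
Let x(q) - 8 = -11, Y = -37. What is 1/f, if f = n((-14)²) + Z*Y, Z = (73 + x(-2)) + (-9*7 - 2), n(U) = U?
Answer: 1/11 ≈ 0.090909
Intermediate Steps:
x(q) = -3 (x(q) = 8 - 11 = -3)
Z = 5 (Z = (73 - 3) + (-9*7 - 2) = 70 + (-63 - 2) = 70 - 65 = 5)
f = 11 (f = (-14)² + 5*(-37) = 196 - 185 = 11)
1/f = 1/11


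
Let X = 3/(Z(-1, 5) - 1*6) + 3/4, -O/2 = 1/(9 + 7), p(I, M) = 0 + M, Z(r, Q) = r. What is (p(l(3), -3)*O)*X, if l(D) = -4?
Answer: 27/224 ≈ 0.12054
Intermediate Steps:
p(I, M) = M
O = -1/8 (O = -2/(9 + 7) = -2/16 = -2*1/16 = -1/8 ≈ -0.12500)
X = 9/28 (X = 3/(-1 - 1*6) + 3/4 = 3/(-1 - 6) + 3*(1/4) = 3/(-7) + 3/4 = 3*(-1/7) + 3/4 = -3/7 + 3/4 = 9/28 ≈ 0.32143)
(p(l(3), -3)*O)*X = -3*(-1/8)*(9/28) = (3/8)*(9/28) = 27/224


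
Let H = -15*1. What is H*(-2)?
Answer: 30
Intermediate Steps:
H = -15
H*(-2) = -15*(-2) = 30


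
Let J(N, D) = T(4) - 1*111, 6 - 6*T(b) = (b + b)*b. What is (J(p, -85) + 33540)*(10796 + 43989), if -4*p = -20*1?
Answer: 5493511090/3 ≈ 1.8312e+9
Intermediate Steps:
T(b) = 1 - b²/3 (T(b) = 1 - (b + b)*b/6 = 1 - 2*b*b/6 = 1 - b²/3)
p = 5 (p = -(-5) = -¼*(-20) = 5)
J(N, D) = -346/3 (J(N, D) = (1 - ⅓*4²) - 1*111 = (1 - ⅓*16) - 111 = (1 - 16/3) - 111 = -13/3 - 111 = -346/3)
(J(p, -85) + 33540)*(10796 + 43989) = (-346/3 + 33540)*(10796 + 43989) = (100274/3)*54785 = 5493511090/3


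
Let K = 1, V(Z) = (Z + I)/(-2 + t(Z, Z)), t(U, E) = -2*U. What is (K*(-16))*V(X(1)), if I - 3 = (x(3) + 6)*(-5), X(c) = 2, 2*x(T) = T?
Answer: -260/3 ≈ -86.667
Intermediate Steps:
x(T) = T/2
I = -69/2 (I = 3 + ((1/2)*3 + 6)*(-5) = 3 + (3/2 + 6)*(-5) = 3 + (15/2)*(-5) = 3 - 75/2 = -69/2 ≈ -34.500)
V(Z) = (-69/2 + Z)/(-2 - 2*Z) (V(Z) = (Z - 69/2)/(-2 - 2*Z) = (-69/2 + Z)/(-2 - 2*Z))
(K*(-16))*V(X(1)) = (1*(-16))*((69 - 2*2)/(4*(1 + 2))) = -4*(69 - 4)/3 = -4*65/3 = -16*65/12 = -260/3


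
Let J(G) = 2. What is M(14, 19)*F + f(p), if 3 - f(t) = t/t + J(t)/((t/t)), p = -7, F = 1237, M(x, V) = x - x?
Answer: 0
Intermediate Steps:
M(x, V) = 0
f(t) = 0 (f(t) = 3 - (t/t + 2/((t/t))) = 3 - (1 + 2/1) = 3 - (1 + 2*1) = 3 - (1 + 2) = 3 - 1*3 = 3 - 3 = 0)
M(14, 19)*F + f(p) = 0*1237 + 0 = 0 + 0 = 0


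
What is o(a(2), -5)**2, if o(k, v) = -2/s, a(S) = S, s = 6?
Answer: 1/9 ≈ 0.11111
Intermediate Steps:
o(k, v) = -1/3 (o(k, v) = -2/6 = -2*1/6 = -1/3)
o(a(2), -5)**2 = (-1/3)**2 = 1/9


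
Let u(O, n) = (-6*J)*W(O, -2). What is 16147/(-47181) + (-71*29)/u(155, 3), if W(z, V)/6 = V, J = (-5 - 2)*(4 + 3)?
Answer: 13393021/55484856 ≈ 0.24138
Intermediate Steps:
J = -49 (J = -7*7 = -49)
W(z, V) = 6*V
u(O, n) = -3528 (u(O, n) = (-6*(-49))*(6*(-2)) = 294*(-12) = -3528)
16147/(-47181) + (-71*29)/u(155, 3) = 16147/(-47181) - 71*29/(-3528) = 16147*(-1/47181) - 2059*(-1/3528) = -16147/47181 + 2059/3528 = 13393021/55484856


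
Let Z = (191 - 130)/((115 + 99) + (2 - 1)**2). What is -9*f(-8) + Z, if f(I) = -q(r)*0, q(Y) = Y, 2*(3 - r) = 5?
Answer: 61/215 ≈ 0.28372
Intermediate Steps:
r = 1/2 (r = 3 - 1/2*5 = 3 - 5/2 = 1/2 ≈ 0.50000)
f(I) = 0 (f(I) = -0/2 = -1*0 = 0)
Z = 61/215 (Z = 61/(214 + 1**2) = 61/(214 + 1) = 61/215 ≈ 0.28372)
-9*f(-8) + Z = -9*0 + 61/215 = 0 + 61/215 = 61/215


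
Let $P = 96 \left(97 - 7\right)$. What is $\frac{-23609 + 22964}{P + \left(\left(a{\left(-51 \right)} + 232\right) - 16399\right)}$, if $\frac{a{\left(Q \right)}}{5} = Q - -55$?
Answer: $\frac{645}{7507} \approx 0.08592$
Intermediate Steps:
$P = 8640$ ($P = 96 \cdot 90 = 8640$)
$a{\left(Q \right)} = 275 + 5 Q$ ($a{\left(Q \right)} = 5 \left(Q - -55\right) = 5 \left(Q + 55\right) = 5 \left(55 + Q\right) = 275 + 5 Q$)
$\frac{-23609 + 22964}{P + \left(\left(a{\left(-51 \right)} + 232\right) - 16399\right)} = \frac{-23609 + 22964}{8640 + \left(\left(\left(275 + 5 \left(-51\right)\right) + 232\right) - 16399\right)} = - \frac{645}{8640 + \left(\left(\left(275 - 255\right) + 232\right) - 16399\right)} = - \frac{645}{8640 + \left(\left(20 + 232\right) - 16399\right)} = - \frac{645}{8640 + \left(252 - 16399\right)} = - \frac{645}{8640 - 16147} = - \frac{645}{-7507} = \left(-645\right) \left(- \frac{1}{7507}\right) = \frac{645}{7507}$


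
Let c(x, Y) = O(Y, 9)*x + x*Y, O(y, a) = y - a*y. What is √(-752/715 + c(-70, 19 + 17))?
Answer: 2*√2254367830/715 ≈ 132.81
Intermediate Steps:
O(y, a) = y - a*y
c(x, Y) = -7*Y*x (c(x, Y) = (Y*(1 - 1*9))*x + x*Y = (Y*(1 - 9))*x + Y*x = (Y*(-8))*x + Y*x = (-8*Y)*x + Y*x = -8*Y*x + Y*x = -7*Y*x)
√(-752/715 + c(-70, 19 + 17)) = √(-752/715 - 7*(19 + 17)*(-70)) = √(-752*1/715 - 7*36*(-70)) = √(-752/715 + 17640) = √(12611848/715) = 2*√2254367830/715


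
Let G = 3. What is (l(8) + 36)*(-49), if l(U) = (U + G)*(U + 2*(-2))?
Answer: -3920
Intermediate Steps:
l(U) = (-4 + U)*(3 + U) (l(U) = (U + 3)*(U + 2*(-2)) = (3 + U)*(U - 4) = (3 + U)*(-4 + U) = (-4 + U)*(3 + U))
(l(8) + 36)*(-49) = ((-12 + 8**2 - 1*8) + 36)*(-49) = ((-12 + 64 - 8) + 36)*(-49) = (44 + 36)*(-49) = 80*(-49) = -3920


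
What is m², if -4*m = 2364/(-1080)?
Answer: 38809/129600 ≈ 0.29945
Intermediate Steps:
m = 197/360 (m = -591/(-1080) = -591*(-1)/1080 = -¼*(-197/90) = 197/360 ≈ 0.54722)
m² = (197/360)² = 38809/129600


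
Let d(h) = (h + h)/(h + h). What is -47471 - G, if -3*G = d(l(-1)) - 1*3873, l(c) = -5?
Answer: -146285/3 ≈ -48762.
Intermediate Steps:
d(h) = 1 (d(h) = (2*h)/((2*h)) = (2*h)*(1/(2*h)) = 1)
G = 3872/3 (G = -(1 - 1*3873)/3 = -(1 - 3873)/3 = -⅓*(-3872) = 3872/3 ≈ 1290.7)
-47471 - G = -47471 - 1*3872/3 = -47471 - 3872/3 = -146285/3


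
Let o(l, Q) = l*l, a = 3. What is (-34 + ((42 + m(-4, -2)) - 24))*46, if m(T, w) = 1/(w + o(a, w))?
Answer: -5106/7 ≈ -729.43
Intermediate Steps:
o(l, Q) = l²
m(T, w) = 1/(9 + w) (m(T, w) = 1/(w + 3²) = 1/(w + 9) = 1/(9 + w))
(-34 + ((42 + m(-4, -2)) - 24))*46 = (-34 + ((42 + 1/(9 - 2)) - 24))*46 = (-34 + ((42 + 1/7) - 24))*46 = (-34 + ((42 + ⅐) - 24))*46 = (-34 + (295/7 - 24))*46 = (-34 + 127/7)*46 = -111/7*46 = -5106/7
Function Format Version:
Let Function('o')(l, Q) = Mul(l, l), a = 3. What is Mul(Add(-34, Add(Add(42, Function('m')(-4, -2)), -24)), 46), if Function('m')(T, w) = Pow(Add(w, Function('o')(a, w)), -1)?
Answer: Rational(-5106, 7) ≈ -729.43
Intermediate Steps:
Function('o')(l, Q) = Pow(l, 2)
Function('m')(T, w) = Pow(Add(9, w), -1) (Function('m')(T, w) = Pow(Add(w, Pow(3, 2)), -1) = Pow(Add(w, 9), -1) = Pow(Add(9, w), -1))
Mul(Add(-34, Add(Add(42, Function('m')(-4, -2)), -24)), 46) = Mul(Add(-34, Add(Add(42, Pow(Add(9, -2), -1)), -24)), 46) = Mul(Add(-34, Add(Add(42, Pow(7, -1)), -24)), 46) = Mul(Add(-34, Add(Add(42, Rational(1, 7)), -24)), 46) = Mul(Add(-34, Add(Rational(295, 7), -24)), 46) = Mul(Add(-34, Rational(127, 7)), 46) = Mul(Rational(-111, 7), 46) = Rational(-5106, 7)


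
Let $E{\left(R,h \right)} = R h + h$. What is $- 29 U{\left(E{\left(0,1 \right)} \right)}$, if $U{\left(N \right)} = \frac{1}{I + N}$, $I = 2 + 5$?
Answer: $- \frac{29}{8} \approx -3.625$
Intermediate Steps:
$I = 7$
$E{\left(R,h \right)} = h + R h$
$U{\left(N \right)} = \frac{1}{7 + N}$
$- 29 U{\left(E{\left(0,1 \right)} \right)} = - \frac{29}{7 + 1 \left(1 + 0\right)} = - \frac{29}{7 + 1 \cdot 1} = - \frac{29}{7 + 1} = - \frac{29}{8}$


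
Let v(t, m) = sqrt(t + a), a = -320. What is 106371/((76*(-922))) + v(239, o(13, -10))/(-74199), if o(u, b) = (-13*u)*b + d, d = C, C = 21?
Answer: -106371/70072 - 3*I/24733 ≈ -1.518 - 0.0001213*I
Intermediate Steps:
d = 21
o(u, b) = 21 - 13*b*u (o(u, b) = (-13*u)*b + 21 = -13*b*u + 21 = 21 - 13*b*u)
v(t, m) = sqrt(-320 + t) (v(t, m) = sqrt(t - 320) = sqrt(-320 + t))
106371/((76*(-922))) + v(239, o(13, -10))/(-74199) = 106371/((76*(-922))) + sqrt(-320 + 239)/(-74199) = 106371/(-70072) + sqrt(-81)*(-1/74199) = 106371*(-1/70072) + (9*I)*(-1/74199) = -106371/70072 - 3*I/24733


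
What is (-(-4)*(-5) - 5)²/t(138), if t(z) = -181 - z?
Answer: -625/319 ≈ -1.9592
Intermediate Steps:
(-(-4)*(-5) - 5)²/t(138) = (-(-4)*(-5) - 5)²/(-181 - 1*138) = (-4*(-1)*(-5) - 5)²/(-181 - 138) = (4*(-5) - 5)²/(-319) = (-20 - 5)²*(-1/319) = (-25)²*(-1/319) = 625*(-1/319) = -625/319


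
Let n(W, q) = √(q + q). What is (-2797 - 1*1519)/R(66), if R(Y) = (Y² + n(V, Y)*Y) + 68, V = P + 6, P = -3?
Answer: -1193374/1187299 + 35607*√33/1187299 ≈ -0.83284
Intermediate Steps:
V = 3 (V = -3 + 6 = 3)
n(W, q) = √2*√q (n(W, q) = √(2*q) = √2*√q)
R(Y) = 68 + Y² + √2*Y^(3/2) (R(Y) = (Y² + (√2*√Y)*Y) + 68 = (Y² + √2*Y^(3/2)) + 68 = 68 + Y² + √2*Y^(3/2))
(-2797 - 1*1519)/R(66) = (-2797 - 1*1519)/(68 + 66² + √2*66^(3/2)) = (-2797 - 1519)/(68 + 4356 + √2*(66*√66)) = -4316/(68 + 4356 + 132*√33) = -4316/(4424 + 132*√33)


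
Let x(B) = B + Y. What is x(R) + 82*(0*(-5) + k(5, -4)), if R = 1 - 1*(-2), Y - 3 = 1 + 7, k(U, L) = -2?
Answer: -150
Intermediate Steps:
Y = 11 (Y = 3 + (1 + 7) = 3 + 8 = 11)
R = 3 (R = 1 + 2 = 3)
x(B) = 11 + B (x(B) = B + 11 = 11 + B)
x(R) + 82*(0*(-5) + k(5, -4)) = (11 + 3) + 82*(0*(-5) - 2) = 14 + 82*(0 - 2) = 14 + 82*(-2) = 14 - 164 = -150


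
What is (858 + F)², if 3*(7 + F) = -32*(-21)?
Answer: 1155625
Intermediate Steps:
F = 217 (F = -7 + (-32*(-21))/3 = -7 + (⅓)*672 = -7 + 224 = 217)
(858 + F)² = (858 + 217)² = 1075² = 1155625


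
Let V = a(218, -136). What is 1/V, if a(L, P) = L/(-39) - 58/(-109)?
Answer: -4251/21500 ≈ -0.19772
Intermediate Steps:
a(L, P) = 58/109 - L/39 (a(L, P) = L*(-1/39) - 58*(-1/109) = -L/39 + 58/109 = 58/109 - L/39)
V = -21500/4251 (V = 58/109 - 1/39*218 = 58/109 - 218/39 = -21500/4251 ≈ -5.0576)
1/V = 1/(-21500/4251) = -4251/21500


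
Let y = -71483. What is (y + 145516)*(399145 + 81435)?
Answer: 35578779140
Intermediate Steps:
(y + 145516)*(399145 + 81435) = (-71483 + 145516)*(399145 + 81435) = 74033*480580 = 35578779140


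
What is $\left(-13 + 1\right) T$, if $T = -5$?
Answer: $60$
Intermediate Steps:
$\left(-13 + 1\right) T = \left(-13 + 1\right) \left(-5\right) = \left(-12\right) \left(-5\right) = 60$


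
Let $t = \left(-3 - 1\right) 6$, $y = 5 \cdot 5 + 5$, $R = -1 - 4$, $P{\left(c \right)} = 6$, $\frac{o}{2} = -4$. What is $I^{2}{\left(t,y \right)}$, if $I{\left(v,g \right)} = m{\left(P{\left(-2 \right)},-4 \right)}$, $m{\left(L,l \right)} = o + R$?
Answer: $169$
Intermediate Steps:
$o = -8$ ($o = 2 \left(-4\right) = -8$)
$R = -5$
$y = 30$ ($y = 25 + 5 = 30$)
$t = -24$ ($t = \left(-4\right) 6 = -24$)
$m{\left(L,l \right)} = -13$ ($m{\left(L,l \right)} = -8 - 5 = -13$)
$I{\left(v,g \right)} = -13$
$I^{2}{\left(t,y \right)} = \left(-13\right)^{2} = 169$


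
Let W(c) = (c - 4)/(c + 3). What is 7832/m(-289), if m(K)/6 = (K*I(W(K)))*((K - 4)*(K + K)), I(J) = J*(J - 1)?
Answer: -160156568/150574080909 ≈ -0.0010636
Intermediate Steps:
W(c) = (-4 + c)/(3 + c)
I(J) = J*(-1 + J)
m(K) = 12*K²*(-4 + K)²*(-1 + (-4 + K)/(3 + K))/(3 + K) (m(K) = 6*((K*(((-4 + K)/(3 + K))*(-1 + (-4 + K)/(3 + K))))*((K - 4)*(K + K))) = 6*((K*((-1 + (-4 + K)/(3 + K))*(-4 + K)/(3 + K)))*((-4 + K)*(2*K))) = 6*((K*(-1 + (-4 + K)/(3 + K))*(-4 + K)/(3 + K))*(2*K*(-4 + K))) = 6*(2*K²*(-4 + K)²*(-1 + (-4 + K)/(3 + K))/(3 + K)) = 12*K²*(-4 + K)²*(-1 + (-4 + K)/(3 + K))/(3 + K))
7832/m(-289) = 7832/((-84*(-289)²*(-4 - 289)²/(3 - 289)²)) = 7832/((-84*83521*(-293)²/(-286)²)) = 7832/((-84*83521*85849*1/81796)) = 7832/(-150574080909/20449) = 7832*(-20449/150574080909) = -160156568/150574080909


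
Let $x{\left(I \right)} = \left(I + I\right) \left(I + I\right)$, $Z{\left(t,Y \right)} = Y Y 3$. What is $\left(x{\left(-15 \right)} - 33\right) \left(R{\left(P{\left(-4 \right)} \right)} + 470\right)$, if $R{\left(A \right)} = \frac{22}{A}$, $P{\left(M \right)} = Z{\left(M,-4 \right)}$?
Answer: $\frac{3263099}{8} \approx 4.0789 \cdot 10^{5}$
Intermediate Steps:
$Z{\left(t,Y \right)} = 3 Y^{2}$ ($Z{\left(t,Y \right)} = Y^{2} \cdot 3 = 3 Y^{2}$)
$x{\left(I \right)} = 4 I^{2}$ ($x{\left(I \right)} = 2 I 2 I = 4 I^{2}$)
$P{\left(M \right)} = 48$ ($P{\left(M \right)} = 3 \left(-4\right)^{2} = 3 \cdot 16 = 48$)
$\left(x{\left(-15 \right)} - 33\right) \left(R{\left(P{\left(-4 \right)} \right)} + 470\right) = \left(4 \left(-15\right)^{2} - 33\right) \left(\frac{22}{48} + 470\right) = \left(4 \cdot 225 - 33\right) \left(22 \cdot \frac{1}{48} + 470\right) = \left(900 - 33\right) \left(\frac{11}{24} + 470\right) = 867 \cdot \frac{11291}{24} = \frac{3263099}{8}$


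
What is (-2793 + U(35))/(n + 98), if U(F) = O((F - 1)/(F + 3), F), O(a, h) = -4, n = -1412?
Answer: 2797/1314 ≈ 2.1286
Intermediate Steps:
U(F) = -4
(-2793 + U(35))/(n + 98) = (-2793 - 4)/(-1412 + 98) = -2797/(-1314) = -2797*(-1/1314) = 2797/1314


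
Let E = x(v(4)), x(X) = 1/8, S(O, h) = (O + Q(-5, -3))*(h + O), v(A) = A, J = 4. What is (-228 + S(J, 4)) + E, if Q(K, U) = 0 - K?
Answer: -1247/8 ≈ -155.88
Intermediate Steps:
Q(K, U) = -K
S(O, h) = (5 + O)*(O + h) (S(O, h) = (O - 1*(-5))*(h + O) = (O + 5)*(O + h) = (5 + O)*(O + h))
x(X) = ⅛
E = ⅛ ≈ 0.12500
(-228 + S(J, 4)) + E = (-228 + (4² + 5*4 + 5*4 + 4*4)) + ⅛ = (-228 + (16 + 20 + 20 + 16)) + ⅛ = (-228 + 72) + ⅛ = -156 + ⅛ = -1247/8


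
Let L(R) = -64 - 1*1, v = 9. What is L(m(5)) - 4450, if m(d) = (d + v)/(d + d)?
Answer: -4515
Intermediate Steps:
m(d) = (9 + d)/(2*d) (m(d) = (d + 9)/(d + d) = (9 + d)/((2*d)) = (9 + d)*(1/(2*d)) = (9 + d)/(2*d))
L(R) = -65 (L(R) = -64 - 1 = -65)
L(m(5)) - 4450 = -65 - 4450 = -4515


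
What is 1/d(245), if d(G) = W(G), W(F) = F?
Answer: 1/245 ≈ 0.0040816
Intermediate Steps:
d(G) = G
1/d(245) = 1/245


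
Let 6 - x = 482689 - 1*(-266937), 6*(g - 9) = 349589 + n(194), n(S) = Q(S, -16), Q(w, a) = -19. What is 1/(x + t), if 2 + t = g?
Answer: -3/2074054 ≈ -1.4464e-6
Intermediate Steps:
n(S) = -19
g = 174812/3 (g = 9 + (349589 - 19)/6 = 9 + (⅙)*349570 = 9 + 174785/3 = 174812/3 ≈ 58271.)
t = 174806/3 (t = -2 + 174812/3 = 174806/3 ≈ 58269.)
x = -749620 (x = 6 - (482689 - 1*(-266937)) = 6 - (482689 + 266937) = 6 - 1*749626 = 6 - 749626 = -749620)
1/(x + t) = 1/(-749620 + 174806/3) = 1/(-2074054/3) = -3/2074054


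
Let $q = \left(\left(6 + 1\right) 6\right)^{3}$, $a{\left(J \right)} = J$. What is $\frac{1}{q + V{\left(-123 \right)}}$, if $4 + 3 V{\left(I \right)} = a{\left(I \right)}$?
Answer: $\frac{3}{222137} \approx 1.3505 \cdot 10^{-5}$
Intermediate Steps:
$V{\left(I \right)} = - \frac{4}{3} + \frac{I}{3}$
$q = 74088$ ($q = \left(7 \cdot 6\right)^{3} = 42^{3} = 74088$)
$\frac{1}{q + V{\left(-123 \right)}} = \frac{1}{74088 + \left(- \frac{4}{3} + \frac{1}{3} \left(-123\right)\right)} = \frac{1}{74088 - \frac{127}{3}} = \frac{1}{\frac{222137}{3}} = \frac{3}{222137}$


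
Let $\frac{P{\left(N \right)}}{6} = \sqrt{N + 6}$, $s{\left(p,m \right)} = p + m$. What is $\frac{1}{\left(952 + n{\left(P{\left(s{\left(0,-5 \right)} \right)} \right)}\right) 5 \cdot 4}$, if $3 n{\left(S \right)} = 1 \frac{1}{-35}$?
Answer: $\frac{21}{399836} \approx 5.2522 \cdot 10^{-5}$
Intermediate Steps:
$s{\left(p,m \right)} = m + p$
$P{\left(N \right)} = 6 \sqrt{6 + N}$ ($P{\left(N \right)} = 6 \sqrt{N + 6} = 6 \sqrt{6 + N}$)
$n{\left(S \right)} = - \frac{1}{105}$ ($n{\left(S \right)} = \frac{1 \frac{1}{-35}}{3} = \frac{1 \left(- \frac{1}{35}\right)}{3} = \frac{1}{3} \left(- \frac{1}{35}\right) = - \frac{1}{105}$)
$\frac{1}{\left(952 + n{\left(P{\left(s{\left(0,-5 \right)} \right)} \right)}\right) 5 \cdot 4} = \frac{1}{\left(952 - \frac{1}{105}\right) 5 \cdot 4} = \frac{1}{\frac{99959}{105} \cdot 20} = \frac{1}{\frac{399836}{21}} = \frac{21}{399836}$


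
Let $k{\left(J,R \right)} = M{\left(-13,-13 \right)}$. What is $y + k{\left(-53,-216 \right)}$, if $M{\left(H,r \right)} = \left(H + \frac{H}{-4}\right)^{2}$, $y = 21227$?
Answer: $\frac{341153}{16} \approx 21322.0$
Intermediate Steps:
$M{\left(H,r \right)} = \frac{9 H^{2}}{16}$ ($M{\left(H,r \right)} = \left(H + H \left(- \frac{1}{4}\right)\right)^{2} = \left(H - \frac{H}{4}\right)^{2} = \left(\frac{3 H}{4}\right)^{2} = \frac{9 H^{2}}{16}$)
$k{\left(J,R \right)} = \frac{1521}{16}$ ($k{\left(J,R \right)} = \frac{9 \left(-13\right)^{2}}{16} = \frac{9}{16} \cdot 169 = \frac{1521}{16}$)
$y + k{\left(-53,-216 \right)} = 21227 + \frac{1521}{16} = \frac{341153}{16}$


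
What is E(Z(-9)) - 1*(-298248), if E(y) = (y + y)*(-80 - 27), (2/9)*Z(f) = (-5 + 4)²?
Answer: 297285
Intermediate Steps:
Z(f) = 9/2 (Z(f) = 9*(-5 + 4)²/2 = (9/2)*(-1)² = (9/2)*1 = 9/2)
E(y) = -214*y (E(y) = (2*y)*(-107) = -214*y)
E(Z(-9)) - 1*(-298248) = -214*9/2 - 1*(-298248) = -963 + 298248 = 297285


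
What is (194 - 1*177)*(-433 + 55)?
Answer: -6426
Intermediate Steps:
(194 - 1*177)*(-433 + 55) = (194 - 177)*(-378) = 17*(-378) = -6426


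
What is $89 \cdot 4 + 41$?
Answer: $397$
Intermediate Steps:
$89 \cdot 4 + 41 = 356 + 41 = 397$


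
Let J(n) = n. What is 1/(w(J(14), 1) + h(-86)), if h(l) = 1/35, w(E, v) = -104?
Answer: -35/3639 ≈ -0.0096180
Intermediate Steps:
h(l) = 1/35
1/(w(J(14), 1) + h(-86)) = 1/(-104 + 1/35) = 1/(-3639/35) = -35/3639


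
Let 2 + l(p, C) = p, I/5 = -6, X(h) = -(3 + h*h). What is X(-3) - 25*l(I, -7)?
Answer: 788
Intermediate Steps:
X(h) = -3 - h**2 (X(h) = -(3 + h**2) = -3 - h**2)
I = -30 (I = 5*(-6) = -30)
l(p, C) = -2 + p
X(-3) - 25*l(I, -7) = (-3 - 1*(-3)**2) - 25*(-2 - 30) = (-3 - 1*9) - 25*(-32) = (-3 - 9) + 800 = -12 + 800 = 788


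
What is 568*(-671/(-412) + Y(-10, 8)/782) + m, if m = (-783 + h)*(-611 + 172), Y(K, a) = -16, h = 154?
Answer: 11157410993/40273 ≈ 2.7704e+5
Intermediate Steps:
m = 276131 (m = (-783 + 154)*(-611 + 172) = -629*(-439) = 276131)
568*(-671/(-412) + Y(-10, 8)/782) + m = 568*(-671/(-412) - 16/782) + 276131 = 568*(-671*(-1/412) - 16*1/782) + 276131 = 568*(671/412 - 8/391) + 276131 = 568*(259065/161092) + 276131 = 36787230/40273 + 276131 = 11157410993/40273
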